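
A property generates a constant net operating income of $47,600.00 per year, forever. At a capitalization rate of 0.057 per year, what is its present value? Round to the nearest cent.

Level perpetuity: PV = C / r = $47,600.00 / 0.057 = $835,087.72

$835087.72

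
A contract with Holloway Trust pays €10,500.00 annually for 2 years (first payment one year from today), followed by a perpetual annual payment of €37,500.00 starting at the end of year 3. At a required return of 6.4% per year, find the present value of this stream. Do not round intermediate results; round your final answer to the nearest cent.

PV of 2-year annuity: €10,500.00 × [1 − (1+0.064)^−2] / 0.064 = 19143.25287
Perpetuity value at year 2: €37,500.00 / 0.064 = 585937.50000
PV of perpetuity: 585937.50000 / (1+0.064)^2 = 517568.73975
Total PV = 19143.25287 + 517568.73975 = 536711.99262

€536711.99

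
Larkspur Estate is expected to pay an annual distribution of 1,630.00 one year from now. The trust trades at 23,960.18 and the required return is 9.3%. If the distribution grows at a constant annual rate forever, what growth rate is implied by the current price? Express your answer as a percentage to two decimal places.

P = D₁/(r−g) ⇒ g = r − D₁/P = 0.093 − 1,630.00/23,960.18 = 0.024970

2.50%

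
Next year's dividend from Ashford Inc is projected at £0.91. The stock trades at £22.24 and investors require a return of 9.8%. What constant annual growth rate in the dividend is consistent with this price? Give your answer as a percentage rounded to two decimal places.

5.71%

P = D₁/(r−g) ⇒ g = r − D₁/P = 0.098 − £0.91/£22.24 = 0.057083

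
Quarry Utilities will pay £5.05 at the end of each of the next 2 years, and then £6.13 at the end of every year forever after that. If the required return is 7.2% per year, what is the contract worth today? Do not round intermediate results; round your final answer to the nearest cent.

PV of 2-year annuity: £5.05 × [1 − (1+0.072)^−2] / 0.072 = 9.10524
Perpetuity value at year 2: £6.13 / 0.072 = 85.13889
PV of perpetuity: 85.13889 / (1+0.072)^2 = 74.08639
Total PV = 9.10524 + 74.08639 = 83.19163

£83.19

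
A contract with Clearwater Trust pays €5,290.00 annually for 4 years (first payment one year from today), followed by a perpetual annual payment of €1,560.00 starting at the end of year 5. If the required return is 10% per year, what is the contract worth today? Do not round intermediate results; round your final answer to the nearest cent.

€27423.60

PV of 4-year annuity: €5,290.00 × [1 − (1+0.1)^−4] / 0.1 = 16768.58821
Perpetuity value at year 4: €1,560.00 / 0.1 = 15600.00000
PV of perpetuity: 15600.00000 / (1+0.1)^4 = 10655.00990
Total PV = 16768.58821 + 10655.00990 = 27423.59811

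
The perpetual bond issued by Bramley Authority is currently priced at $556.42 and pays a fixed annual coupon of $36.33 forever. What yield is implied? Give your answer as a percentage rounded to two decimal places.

6.53%

P = C/r ⇒ r = C/P = $36.33/$556.42 = 0.065292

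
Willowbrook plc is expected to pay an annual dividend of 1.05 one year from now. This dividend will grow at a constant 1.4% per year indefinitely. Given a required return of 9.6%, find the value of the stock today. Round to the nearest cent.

12.80

Growing perpetuity: P = D₁ / (r − g) = 1.0500 / (0.096 − 0.014) = 12.80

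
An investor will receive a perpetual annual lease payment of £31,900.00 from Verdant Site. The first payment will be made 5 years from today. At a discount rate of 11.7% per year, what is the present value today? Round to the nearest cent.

Value at end of year 4: C / r = £31,900.00 / 0.117 = £272,649.5726
Discount to today: PV = £272,649.5726 / (1 + 0.117)^4 = £272,649.5726 / 1.556728 = £175,142.74

£175142.74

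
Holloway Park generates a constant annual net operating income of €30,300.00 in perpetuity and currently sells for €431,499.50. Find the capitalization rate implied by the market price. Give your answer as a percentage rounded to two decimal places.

P = C/r ⇒ r = C/P = €30,300.00/€431,499.50 = 0.070220

7.02%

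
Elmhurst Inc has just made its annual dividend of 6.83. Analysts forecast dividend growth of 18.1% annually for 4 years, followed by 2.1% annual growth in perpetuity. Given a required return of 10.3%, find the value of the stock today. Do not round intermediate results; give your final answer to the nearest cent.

144.27

D_1 = 8.06623
D_2 = 9.52622
D_3 = 11.25046
D_4 = 13.28680
Terminal value at year 4: TV = D_4×(1+g_2)/(r−g_2) = 13.56582/0.082 = 165.43682
P_0 = D_1/(1+r)^1 + D_2/(1+r)^2 + D_3/(1+r)^3 + D_4/(1+r)^4 + TV/(1+r)^4
    = 7.31299 + 7.83014 + 8.38386 + 8.97673 + 111.77126 = 144.27498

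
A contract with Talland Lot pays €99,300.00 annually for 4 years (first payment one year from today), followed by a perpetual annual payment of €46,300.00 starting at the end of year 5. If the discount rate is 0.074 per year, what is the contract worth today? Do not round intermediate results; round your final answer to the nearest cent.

PV of 4-year annuity: €99,300.00 × [1 − (1+0.074)^−4] / 0.074 = 333334.99567
Perpetuity value at year 4: €46,300.00 / 0.074 = 625675.67568
PV of perpetuity: 625675.67568 / (1+0.074)^4 = 470253.61828
Total PV = 333334.99567 + 470253.61828 = 803588.61395

€803588.61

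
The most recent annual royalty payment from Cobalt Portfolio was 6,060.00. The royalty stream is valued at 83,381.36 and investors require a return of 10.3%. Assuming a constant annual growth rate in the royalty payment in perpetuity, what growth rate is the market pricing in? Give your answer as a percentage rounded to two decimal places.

P = D₀(1+g)/(r−g) ⇒ P(r−g) = D₀(1+g) ⇒ g(P+D₀) = P·r − D₀
g = (P·r − D₀)/(P + D₀) = (83,381.36×0.103 − 6,060.00) / (83,381.36 + 6,060.00) = 0.028267

2.83%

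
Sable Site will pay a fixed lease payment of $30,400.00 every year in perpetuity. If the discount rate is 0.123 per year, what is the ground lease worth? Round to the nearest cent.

$247154.47

Level perpetuity: PV = C / r = $30,400.00 / 0.123 = $247,154.47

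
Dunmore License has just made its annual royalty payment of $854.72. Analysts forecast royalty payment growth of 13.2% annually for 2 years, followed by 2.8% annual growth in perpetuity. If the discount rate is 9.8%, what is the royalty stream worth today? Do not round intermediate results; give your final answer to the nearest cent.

D_1 = 967.54304
D_2 = 1095.25872
Terminal value at year 2: TV = D_2×(1+g_2)/(r−g_2) = 1125.92597/0.07 = 16084.65665
P_0 = D_1/(1+r)^1 + D_2/(1+r)^2 + TV/(1+r)^2
    = 881.18674 + 908.47303 + 13341.57538 = 15131.23516

$15131.24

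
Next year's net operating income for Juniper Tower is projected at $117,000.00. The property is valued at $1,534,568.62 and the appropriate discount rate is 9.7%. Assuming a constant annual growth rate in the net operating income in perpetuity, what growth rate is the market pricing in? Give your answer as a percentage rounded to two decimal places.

2.08%

P = D₁/(r−g) ⇒ g = r − D₁/P = 0.097 − $117,000.00/$1,534,568.62 = 0.020757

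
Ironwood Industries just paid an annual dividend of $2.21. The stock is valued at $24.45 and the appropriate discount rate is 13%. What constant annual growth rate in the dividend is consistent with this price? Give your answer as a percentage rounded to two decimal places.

3.63%

P = D₀(1+g)/(r−g) ⇒ P(r−g) = D₀(1+g) ⇒ g(P+D₀) = P·r − D₀
g = (P·r − D₀)/(P + D₀) = ($24.45×0.13 − $2.21) / ($24.45 + $2.21) = 0.036328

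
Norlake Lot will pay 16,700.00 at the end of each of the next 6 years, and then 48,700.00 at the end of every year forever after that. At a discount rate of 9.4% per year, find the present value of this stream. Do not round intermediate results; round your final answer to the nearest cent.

PV of 6-year annuity: 16,700.00 × [1 − (1+0.094)^−6] / 0.094 = 74029.76837
Perpetuity value at year 6: 48,700.00 / 0.094 = 518085.10638
PV of perpetuity: 518085.10638 / (1+0.094)^6 = 302201.88965
Total PV = 74029.76837 + 302201.88965 = 376231.65802

376231.66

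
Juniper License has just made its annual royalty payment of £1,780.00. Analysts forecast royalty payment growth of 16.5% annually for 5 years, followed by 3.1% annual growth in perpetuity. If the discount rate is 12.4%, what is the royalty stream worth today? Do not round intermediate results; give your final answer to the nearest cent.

£33527.06

D_1 = 2073.70000
D_2 = 2415.86050
D_3 = 2814.47748
D_4 = 3278.86627
D_5 = 3819.87920
Terminal value at year 5: TV = D_5×(1+g_2)/(r−g_2) = 3938.29546/0.093 = 42347.26297
P_0 = D_1/(1+r)^1 + D_2/(1+r)^2 + D_3/(1+r)^3 + D_4/(1+r)^4 + D_5/(1+r)^5 + TV/(1+r)^5
    = 1844.92883 + 1912.22605 + 1981.97807 + 2054.27442 + 2129.20792 + 23604.44479 = 33527.06008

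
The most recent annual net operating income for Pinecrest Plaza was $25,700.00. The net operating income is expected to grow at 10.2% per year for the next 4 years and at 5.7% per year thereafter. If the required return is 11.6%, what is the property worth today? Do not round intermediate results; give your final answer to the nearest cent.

D_1 = 28321.40000
D_2 = 31210.18280
D_3 = 34393.62145
D_4 = 37901.77083
Terminal value at year 4: TV = D_4×(1+g_2)/(r−g_2) = 40062.17177/0.059 = 679019.86052
P_0 = D_1/(1+r)^1 + D_2/(1+r)^2 + D_3/(1+r)^3 + D_4/(1+r)^4 + TV/(1+r)^4
    = 25377.59857 + 25059.24160 + 24744.87835 + 24434.45873 + 437749.54027 = 537365.71751

$537365.72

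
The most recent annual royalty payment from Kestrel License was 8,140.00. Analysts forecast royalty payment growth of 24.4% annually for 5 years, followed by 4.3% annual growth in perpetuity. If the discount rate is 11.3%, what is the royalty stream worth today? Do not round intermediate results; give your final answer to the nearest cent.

D_1 = 10126.16000
D_2 = 12596.94304
D_3 = 15670.59714
D_4 = 19494.22284
D_5 = 24250.81322
Terminal value at year 5: TV = D_5×(1+g_2)/(r−g_2) = 25293.59819/0.07 = 361337.11695
P_0 = D_1/(1+r)^1 + D_2/(1+r)^2 + D_3/(1+r)^3 + D_4/(1+r)^4 + D_5/(1+r)^5 + TV/(1+r)^5
    = 9098.07727 + 10168.92015 + 11365.80113 + 12703.55491 + 14198.76218 + 211561.55643 = 269096.67206

269096.67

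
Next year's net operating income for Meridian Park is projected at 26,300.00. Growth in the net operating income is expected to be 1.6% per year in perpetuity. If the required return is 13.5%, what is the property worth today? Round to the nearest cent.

Growing perpetuity: P = D₁ / (r − g) = 26,300.0000 / (0.135 − 0.016) = 221,008.40

221008.40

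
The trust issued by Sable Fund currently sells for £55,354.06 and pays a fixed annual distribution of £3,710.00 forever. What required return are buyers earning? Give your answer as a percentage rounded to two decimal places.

6.70%

P = C/r ⇒ r = C/P = £3,710.00/£55,354.06 = 0.067023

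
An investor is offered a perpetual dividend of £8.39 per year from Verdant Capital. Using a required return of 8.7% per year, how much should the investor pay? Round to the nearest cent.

£96.44

Level perpetuity: PV = C / r = £8.39 / 0.087 = £96.44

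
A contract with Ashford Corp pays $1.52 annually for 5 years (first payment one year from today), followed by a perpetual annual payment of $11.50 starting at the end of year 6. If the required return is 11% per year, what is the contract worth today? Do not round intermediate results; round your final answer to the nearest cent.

$67.66

PV of 5-year annuity: $1.52 × [1 − (1+0.11)^−5] / 0.11 = 5.61776
Perpetuity value at year 5: $11.50 / 0.11 = 104.54545
PV of perpetuity: 104.54545 / (1+0.11)^5 = 62.04264
Total PV = 5.61776 + 62.04264 = 67.66040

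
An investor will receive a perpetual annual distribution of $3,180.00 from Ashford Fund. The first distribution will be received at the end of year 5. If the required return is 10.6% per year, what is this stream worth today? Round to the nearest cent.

Value at end of year 4: C / r = $3,180.00 / 0.106 = $30,000.0000
Discount to today: PV = $30,000.0000 / (1 + 0.106)^4 = $30,000.0000 / 1.496306 = $20,049.37

$20049.37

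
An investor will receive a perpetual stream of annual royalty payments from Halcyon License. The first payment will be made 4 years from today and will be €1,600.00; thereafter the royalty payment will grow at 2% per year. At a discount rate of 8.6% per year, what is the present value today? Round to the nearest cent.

€18927.21

Value at end of year 3: C₁ / (r − g) = €1,600.00 / (0.086 − 0.02) = €24,242.4242
Discount to today: PV = €24,242.4242 / (1 + 0.086)^3 = €24,242.4242 / 1.280824 = €18,927.21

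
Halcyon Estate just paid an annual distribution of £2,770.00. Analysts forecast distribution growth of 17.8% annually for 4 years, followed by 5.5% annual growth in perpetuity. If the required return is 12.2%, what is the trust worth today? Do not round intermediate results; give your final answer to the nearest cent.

D_1 = 3263.06000
D_2 = 3843.88468
D_3 = 4528.09615
D_4 = 5334.09727
Terminal value at year 4: TV = D_4×(1+g_2)/(r−g_2) = 5627.47262/0.067 = 83992.12863
P_0 = D_1/(1+r)^1 + D_2/(1+r)^2 + D_3/(1+r)^3 + D_4/(1+r)^4 + TV/(1+r)^4
    = 2908.25312 + 3053.40657 + 3205.80476 + 3365.80928 + 52998.93713 = 65532.21086

£65532.21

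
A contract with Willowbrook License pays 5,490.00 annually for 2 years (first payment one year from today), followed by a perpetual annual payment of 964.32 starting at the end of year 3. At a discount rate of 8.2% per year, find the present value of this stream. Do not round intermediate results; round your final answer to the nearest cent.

PV of 2-year annuity: 5,490.00 × [1 − (1+0.082)^−2] / 0.082 = 9763.34303
Perpetuity value at year 2: 964.32 / 0.082 = 11760.00000
PV of perpetuity: 11760.00000 / (1+0.082)^2 = 10045.06613
Total PV = 9763.34303 + 10045.06613 = 19808.40916

19808.41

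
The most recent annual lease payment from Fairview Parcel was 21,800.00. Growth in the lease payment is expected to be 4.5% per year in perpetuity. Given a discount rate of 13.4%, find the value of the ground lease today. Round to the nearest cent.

D₁ = D₀ × (1 + g) = 21,800.00 × 1.045 = 22,781.0000
Growing perpetuity: P = D₁ / (r − g) = 22,781.0000 / (0.134 − 0.045) = 255,966.29

255966.29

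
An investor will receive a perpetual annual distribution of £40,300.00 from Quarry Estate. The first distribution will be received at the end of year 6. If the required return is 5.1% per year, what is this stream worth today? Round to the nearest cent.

£616199.43

Value at end of year 5: C / r = £40,300.00 / 0.051 = £790,196.0784
Discount to today: PV = £790,196.0784 / (1 + 0.051)^5 = £790,196.0784 / 1.282371 = £616,199.43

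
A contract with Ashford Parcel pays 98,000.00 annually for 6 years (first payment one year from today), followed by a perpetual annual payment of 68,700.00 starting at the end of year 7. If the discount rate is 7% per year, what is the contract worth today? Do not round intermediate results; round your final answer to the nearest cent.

1121088.18

PV of 6-year annuity: 98,000.00 × [1 − (1+0.07)^−6] / 0.07 = 467120.88666
Perpetuity value at year 6: 68,700.00 / 0.07 = 981428.57143
PV of perpetuity: 981428.57143 / (1+0.07)^6 = 653967.29680
Total PV = 467120.88666 + 653967.29680 = 1121088.18346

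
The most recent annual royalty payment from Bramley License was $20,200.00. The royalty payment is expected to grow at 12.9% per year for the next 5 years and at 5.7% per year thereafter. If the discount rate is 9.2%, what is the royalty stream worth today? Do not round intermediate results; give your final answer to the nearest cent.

D_1 = 22805.80000
D_2 = 25747.74820
D_3 = 29069.20772
D_4 = 32819.13551
D_5 = 37052.80399
Terminal value at year 5: TV = D_5×(1+g_2)/(r−g_2) = 39164.81382/0.035 = 1118994.68064
P_0 = D_1/(1+r)^1 + D_2/(1+r)^2 + D_3/(1+r)^3 + D_4/(1+r)^4 + D_5/(1+r)^5 + TV/(1+r)^5
    = 20884.43223 + 21592.05494 + 22323.65387 + 23080.04141 + 23862.05746 + 720634.13541 = 832376.37533

$832376.38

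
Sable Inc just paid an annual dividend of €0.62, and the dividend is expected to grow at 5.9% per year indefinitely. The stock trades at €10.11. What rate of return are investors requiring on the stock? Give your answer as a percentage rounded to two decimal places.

D₁ = €0.62 × 1.059 = €0.6566
P = D₁/(r − g) ⇒ r = D₁/P + g = €0.6566/€10.11 + 0.059 = 0.064944 + 0.059 = 0.123944

12.39%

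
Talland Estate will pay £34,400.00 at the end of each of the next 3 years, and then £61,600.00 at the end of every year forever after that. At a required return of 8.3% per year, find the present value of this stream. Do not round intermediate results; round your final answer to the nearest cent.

PV of 3-year annuity: £34,400.00 × [1 − (1+0.083)^−3] / 0.083 = 88174.43047
Perpetuity value at year 3: £61,600.00 / 0.083 = 742168.67470
PV of perpetuity: 742168.67470 / (1+0.083)^3 = 584274.92712
Total PV = 88174.43047 + 584274.92712 = 672449.35759

£672449.36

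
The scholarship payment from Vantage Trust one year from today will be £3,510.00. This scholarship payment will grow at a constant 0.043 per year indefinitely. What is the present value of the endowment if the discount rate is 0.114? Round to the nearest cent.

£49436.62

Growing perpetuity: P = D₁ / (r − g) = £3,510.0000 / (0.114 − 0.043) = £49,436.62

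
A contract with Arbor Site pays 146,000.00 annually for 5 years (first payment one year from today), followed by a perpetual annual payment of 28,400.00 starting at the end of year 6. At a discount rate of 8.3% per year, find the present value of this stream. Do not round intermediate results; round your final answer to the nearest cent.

PV of 5-year annuity: 146,000.00 × [1 − (1+0.083)^−5] / 0.083 = 578355.40059
Perpetuity value at year 5: 28,400.00 / 0.083 = 342168.67470
PV of perpetuity: 342168.67470 / (1+0.083)^5 = 229666.66527
Total PV = 578355.40059 + 229666.66527 = 808022.06586

808022.07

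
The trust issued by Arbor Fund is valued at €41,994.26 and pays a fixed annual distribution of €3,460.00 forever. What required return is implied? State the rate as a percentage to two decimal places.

8.24%

P = C/r ⇒ r = C/P = €3,460.00/€41,994.26 = 0.082392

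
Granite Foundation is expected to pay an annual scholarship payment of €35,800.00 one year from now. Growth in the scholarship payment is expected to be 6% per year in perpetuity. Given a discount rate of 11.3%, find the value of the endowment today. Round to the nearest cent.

Growing perpetuity: P = D₁ / (r − g) = €35,800.0000 / (0.113 − 0.06) = €675,471.70

€675471.70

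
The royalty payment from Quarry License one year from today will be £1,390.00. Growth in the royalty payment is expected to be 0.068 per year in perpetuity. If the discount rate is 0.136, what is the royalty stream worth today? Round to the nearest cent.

Growing perpetuity: P = D₁ / (r − g) = £1,390.0000 / (0.136 − 0.068) = £20,441.18

£20441.18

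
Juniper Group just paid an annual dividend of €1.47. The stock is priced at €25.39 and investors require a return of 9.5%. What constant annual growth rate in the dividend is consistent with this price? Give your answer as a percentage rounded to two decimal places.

3.51%

P = D₀(1+g)/(r−g) ⇒ P(r−g) = D₀(1+g) ⇒ g(P+D₀) = P·r − D₀
g = (P·r − D₀)/(P + D₀) = (€25.39×0.095 − €1.47) / (€25.39 + €1.47) = 0.035073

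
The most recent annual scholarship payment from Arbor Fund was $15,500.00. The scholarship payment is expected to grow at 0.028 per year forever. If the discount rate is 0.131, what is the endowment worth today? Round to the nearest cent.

D₁ = D₀ × (1 + g) = $15,500.00 × 1.028 = $15,934.0000
Growing perpetuity: P = D₁ / (r − g) = $15,934.0000 / (0.131 − 0.028) = $154,699.03

$154699.03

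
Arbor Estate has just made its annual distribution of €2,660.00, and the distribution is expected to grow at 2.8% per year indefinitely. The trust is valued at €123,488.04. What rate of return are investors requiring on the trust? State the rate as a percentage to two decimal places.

5.01%

D₁ = €2,660.00 × 1.028 = €2,734.4800
P = D₁/(r − g) ⇒ r = D₁/P + g = €2,734.4800/€123,488.04 + 0.028 = 0.022144 + 0.028 = 0.050144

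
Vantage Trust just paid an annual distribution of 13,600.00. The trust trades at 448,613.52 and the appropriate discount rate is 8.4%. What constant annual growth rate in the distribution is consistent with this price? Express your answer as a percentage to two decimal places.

5.21%

P = D₀(1+g)/(r−g) ⇒ P(r−g) = D₀(1+g) ⇒ g(P+D₀) = P·r − D₀
g = (P·r − D₀)/(P + D₀) = (448,613.52×0.084 − 13,600.00) / (448,613.52 + 13,600.00) = 0.052105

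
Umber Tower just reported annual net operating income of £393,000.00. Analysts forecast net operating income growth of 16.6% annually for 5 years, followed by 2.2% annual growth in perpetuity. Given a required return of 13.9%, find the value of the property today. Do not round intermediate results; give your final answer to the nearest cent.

D_1 = 458238.00000
D_2 = 534305.50800
D_3 = 623000.22233
D_4 = 726418.25923
D_5 = 847003.69027
Terminal value at year 5: TV = D_5×(1+g_2)/(r−g_2) = 865637.77145/0.117 = 7398613.43122
P_0 = D_1/(1+r)^1 + D_2/(1+r)^2 + D_3/(1+r)^3 + D_4/(1+r)^4 + D_5/(1+r)^5 + TV/(1+r)^5
    = 402316.06673 + 411852.97085 + 421615.94734 + 431610.35522 + 441841.68058 + 3859505.96201 = 5968742.98272

£5968742.98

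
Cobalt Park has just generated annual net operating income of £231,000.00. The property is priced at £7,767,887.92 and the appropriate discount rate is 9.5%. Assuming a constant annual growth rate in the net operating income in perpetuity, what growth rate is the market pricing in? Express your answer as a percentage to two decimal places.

6.34%

P = D₀(1+g)/(r−g) ⇒ P(r−g) = D₀(1+g) ⇒ g(P+D₀) = P·r − D₀
g = (P·r − D₀)/(P + D₀) = (£7,767,887.92×0.095 − £231,000.00) / (£7,767,887.92 + £231,000.00) = 0.063377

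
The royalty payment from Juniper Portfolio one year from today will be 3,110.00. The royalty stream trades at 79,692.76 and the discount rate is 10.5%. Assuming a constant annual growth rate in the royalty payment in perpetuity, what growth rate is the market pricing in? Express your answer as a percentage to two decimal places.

P = D₁/(r−g) ⇒ g = r − D₁/P = 0.105 − 3,110.00/79,692.76 = 0.065975

6.60%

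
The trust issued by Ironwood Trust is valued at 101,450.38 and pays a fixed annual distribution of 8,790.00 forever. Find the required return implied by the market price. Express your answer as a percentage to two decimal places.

8.66%

P = C/r ⇒ r = C/P = 8,790.00/101,450.38 = 0.086643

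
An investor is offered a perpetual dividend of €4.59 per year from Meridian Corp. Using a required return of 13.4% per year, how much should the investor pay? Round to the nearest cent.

€34.25

Level perpetuity: PV = C / r = €4.59 / 0.134 = €34.25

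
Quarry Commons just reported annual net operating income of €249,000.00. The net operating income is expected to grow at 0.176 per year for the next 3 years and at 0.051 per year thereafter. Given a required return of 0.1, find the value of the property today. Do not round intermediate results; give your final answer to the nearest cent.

D_1 = 292824.00000
D_2 = 344361.02400
D_3 = 404968.56422
Terminal value at year 3: TV = D_3×(1+g_2)/(r−g_2) = 425621.96100/0.049 = 8686162.46938
P_0 = D_1/(1+r)^1 + D_2/(1+r)^2 + D_3/(1+r)^3 + TV/(1+r)^3
    = 266203.63636 + 284595.88760 + 304258.87620 + 6526042.42628 = 7381100.82645

€7381100.83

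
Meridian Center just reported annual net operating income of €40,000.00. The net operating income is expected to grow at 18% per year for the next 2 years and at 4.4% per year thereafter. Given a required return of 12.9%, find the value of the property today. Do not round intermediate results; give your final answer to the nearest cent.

D_1 = 47200.00000
D_2 = 55696.00000
Terminal value at year 2: TV = D_2×(1+g_2)/(r−g_2) = 58146.62400/0.085 = 684077.92941
P_0 = D_1/(1+r)^1 + D_2/(1+r)^2 + TV/(1+r)^2
    = 41806.90877 + 43695.44052 + 536682.82239 = 622185.17168

€622185.17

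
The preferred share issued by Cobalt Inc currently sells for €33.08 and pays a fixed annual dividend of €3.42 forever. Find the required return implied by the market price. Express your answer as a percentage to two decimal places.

P = C/r ⇒ r = C/P = €3.42/€33.08 = 0.103386

10.34%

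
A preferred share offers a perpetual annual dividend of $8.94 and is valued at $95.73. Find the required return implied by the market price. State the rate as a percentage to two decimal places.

9.34%

P = C/r ⇒ r = C/P = $8.94/$95.73 = 0.093388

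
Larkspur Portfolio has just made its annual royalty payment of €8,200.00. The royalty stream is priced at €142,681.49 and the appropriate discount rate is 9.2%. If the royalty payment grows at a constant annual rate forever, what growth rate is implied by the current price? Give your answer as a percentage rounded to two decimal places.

P = D₀(1+g)/(r−g) ⇒ P(r−g) = D₀(1+g) ⇒ g(P+D₀) = P·r − D₀
g = (P·r − D₀)/(P + D₀) = (€142,681.49×0.092 − €8,200.00) / (€142,681.49 + €8,200.00) = 0.032653

3.27%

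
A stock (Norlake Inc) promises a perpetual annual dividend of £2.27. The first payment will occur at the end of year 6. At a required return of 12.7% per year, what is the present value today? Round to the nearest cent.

Value at end of year 5: C / r = £2.27 / 0.127 = £17.8740
Discount to today: PV = £17.8740 / (1 + 0.127)^5 = £17.8740 / 1.818108 = £9.83

£9.83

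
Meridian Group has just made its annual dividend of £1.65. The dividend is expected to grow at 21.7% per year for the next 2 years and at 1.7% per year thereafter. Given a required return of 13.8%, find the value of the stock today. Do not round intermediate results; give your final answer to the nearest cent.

D_1 = 2.00805
D_2 = 2.44380
Terminal value at year 2: TV = D_2×(1+g_2)/(r−g_2) = 2.48534/0.121 = 20.54001
P_0 = D_1/(1+r)^1 + D_2/(1+r)^2 + TV/(1+r)^2
    = 1.76454 + 1.88704 + 15.86047 = 19.51205

£19.51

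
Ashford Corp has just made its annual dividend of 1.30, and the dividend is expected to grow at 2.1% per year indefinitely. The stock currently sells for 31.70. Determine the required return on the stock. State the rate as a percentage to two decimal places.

D₁ = 1.30 × 1.021 = 1.3273
P = D₁/(r − g) ⇒ r = D₁/P + g = 1.3273/31.70 + 0.021 = 0.041871 + 0.021 = 0.062871

6.29%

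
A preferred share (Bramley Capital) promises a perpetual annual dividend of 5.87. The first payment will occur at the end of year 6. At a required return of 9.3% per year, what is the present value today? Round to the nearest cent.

Value at end of year 5: C / r = 5.87 / 0.093 = 63.1183
Discount to today: PV = 63.1183 / (1 + 0.093)^5 = 63.1183 / 1.559915 = 40.46

40.46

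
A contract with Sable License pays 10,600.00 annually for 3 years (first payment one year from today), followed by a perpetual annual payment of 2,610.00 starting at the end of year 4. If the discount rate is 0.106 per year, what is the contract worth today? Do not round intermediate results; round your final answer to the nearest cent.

PV of 3-year annuity: 10,600.00 × [1 − (1+0.106)^−3] / 0.106 = 26084.65317
Perpetuity value at year 3: 2,610.00 / 0.106 = 24622.64151
PV of perpetuity: 24622.64151 / (1+0.106)^3 = 18199.91087
Total PV = 26084.65317 + 18199.91087 = 44284.56404

44284.56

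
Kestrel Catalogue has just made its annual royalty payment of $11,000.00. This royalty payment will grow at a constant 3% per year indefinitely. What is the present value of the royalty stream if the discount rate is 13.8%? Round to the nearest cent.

$104907.41

D₁ = D₀ × (1 + g) = $11,000.00 × 1.03 = $11,330.0000
Growing perpetuity: P = D₁ / (r − g) = $11,330.0000 / (0.138 − 0.03) = $104,907.41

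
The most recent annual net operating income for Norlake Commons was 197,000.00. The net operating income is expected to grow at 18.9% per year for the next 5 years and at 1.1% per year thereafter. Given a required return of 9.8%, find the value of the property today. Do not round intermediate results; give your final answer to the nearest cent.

D_1 = 234233.00000
D_2 = 278503.03700
D_3 = 331140.11099
D_4 = 393725.59197
D_5 = 468139.72885
Terminal value at year 5: TV = D_5×(1+g_2)/(r−g_2) = 473289.26587/0.087 = 5440106.50426
P_0 = D_1/(1+r)^1 + D_2/(1+r)^2 + D_3/(1+r)^3 + D_4/(1+r)^4 + D_5/(1+r)^5 + TV/(1+r)^5
    = 213326.95811 + 231007.06119 + 250152.45515 + 270884.58030 + 293334.94170 + 3408754.32247 = 4667460.31892

4667460.32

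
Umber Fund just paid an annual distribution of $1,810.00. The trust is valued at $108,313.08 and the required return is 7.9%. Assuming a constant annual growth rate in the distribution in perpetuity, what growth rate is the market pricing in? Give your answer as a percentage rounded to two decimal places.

6.13%

P = D₀(1+g)/(r−g) ⇒ P(r−g) = D₀(1+g) ⇒ g(P+D₀) = P·r − D₀
g = (P·r − D₀)/(P + D₀) = ($108,313.08×0.079 − $1,810.00) / ($108,313.08 + $1,810.00) = 0.061265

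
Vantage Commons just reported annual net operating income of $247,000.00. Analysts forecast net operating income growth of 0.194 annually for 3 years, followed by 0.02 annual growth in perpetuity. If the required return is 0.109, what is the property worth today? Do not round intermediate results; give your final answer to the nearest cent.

$4393356.22

D_1 = 294918.00000
D_2 = 352132.09200
D_3 = 420445.71785
Terminal value at year 3: TV = D_3×(1+g_2)/(r−g_2) = 428854.63220/0.089 = 4818591.37309
P_0 = D_1/(1+r)^1 + D_2/(1+r)^2 + D_3/(1+r)^3 + TV/(1+r)^3
    = 265931.46979 + 286313.95395 + 308258.66638 + 3532852.13158 = 4393356.22170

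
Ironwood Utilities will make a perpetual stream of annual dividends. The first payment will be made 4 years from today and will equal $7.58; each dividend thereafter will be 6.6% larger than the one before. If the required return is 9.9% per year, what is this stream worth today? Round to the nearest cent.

$173.05

Value at end of year 3: C₁ / (r − g) = $7.58 / (0.099 − 0.066) = $229.6970
Discount to today: PV = $229.6970 / (1 + 0.099)^3 = $229.6970 / 1.327373 = $173.05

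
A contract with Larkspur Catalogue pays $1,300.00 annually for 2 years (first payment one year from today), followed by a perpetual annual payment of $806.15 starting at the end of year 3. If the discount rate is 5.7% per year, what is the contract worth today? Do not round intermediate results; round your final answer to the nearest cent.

$15052.22

PV of 2-year annuity: $1,300.00 × [1 − (1+0.057)^−2] / 0.057 = 2393.46824
Perpetuity value at year 2: $806.15 / 0.057 = 14142.98246
PV of perpetuity: 14142.98246 / (1+0.057)^2 = 12658.75598
Total PV = 2393.46824 + 12658.75598 = 15052.22422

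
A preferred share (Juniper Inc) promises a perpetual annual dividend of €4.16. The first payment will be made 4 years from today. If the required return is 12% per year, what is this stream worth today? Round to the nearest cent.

€24.68

Value at end of year 3: C / r = €4.16 / 0.12 = €34.6667
Discount to today: PV = €34.6667 / (1 + 0.12)^3 = €34.6667 / 1.404928 = €24.68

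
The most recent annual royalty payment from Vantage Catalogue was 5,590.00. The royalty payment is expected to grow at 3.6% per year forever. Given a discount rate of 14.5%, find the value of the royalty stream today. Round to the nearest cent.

53130.64

D₁ = D₀ × (1 + g) = 5,590.00 × 1.036 = 5,791.2400
Growing perpetuity: P = D₁ / (r − g) = 5,791.2400 / (0.145 − 0.036) = 53,130.64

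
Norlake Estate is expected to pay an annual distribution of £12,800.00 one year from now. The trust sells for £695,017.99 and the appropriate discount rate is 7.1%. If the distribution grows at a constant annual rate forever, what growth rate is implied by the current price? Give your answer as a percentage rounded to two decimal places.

5.26%

P = D₁/(r−g) ⇒ g = r − D₁/P = 0.071 − £12,800.00/£695,017.99 = 0.052583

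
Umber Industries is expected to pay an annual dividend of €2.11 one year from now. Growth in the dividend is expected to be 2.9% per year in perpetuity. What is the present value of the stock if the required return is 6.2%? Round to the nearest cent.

€63.94

Growing perpetuity: P = D₁ / (r − g) = €2.1100 / (0.062 − 0.029) = €63.94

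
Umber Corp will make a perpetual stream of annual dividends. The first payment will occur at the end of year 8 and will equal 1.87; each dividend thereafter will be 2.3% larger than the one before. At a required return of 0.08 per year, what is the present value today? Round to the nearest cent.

Value at end of year 7: C₁ / (r − g) = 1.87 / (0.08 − 0.023) = 32.8070
Discount to today: PV = 32.8070 / (1 + 0.08)^7 = 32.8070 / 1.713824 = 19.14

19.14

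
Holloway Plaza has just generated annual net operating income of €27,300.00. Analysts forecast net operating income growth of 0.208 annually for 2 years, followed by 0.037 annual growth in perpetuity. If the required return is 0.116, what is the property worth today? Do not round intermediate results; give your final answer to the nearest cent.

D_1 = 32978.40000
D_2 = 39837.90720
Terminal value at year 2: TV = D_2×(1+g_2)/(r−g_2) = 41311.90977/0.079 = 522935.56666
P_0 = D_1/(1+r)^1 + D_2/(1+r)^2 + TV/(1+r)^2
    = 29550.53763 + 31986.60346 + 419874.78214 = 481411.92323

€481411.92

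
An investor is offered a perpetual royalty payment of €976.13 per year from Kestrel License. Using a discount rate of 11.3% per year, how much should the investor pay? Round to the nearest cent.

Level perpetuity: PV = C / r = €976.13 / 0.113 = €8,638.32

€8638.32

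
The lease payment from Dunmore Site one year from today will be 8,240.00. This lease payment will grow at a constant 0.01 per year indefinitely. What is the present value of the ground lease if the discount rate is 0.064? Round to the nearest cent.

Growing perpetuity: P = D₁ / (r − g) = 8,240.0000 / (0.064 − 0.01) = 152,592.59

152592.59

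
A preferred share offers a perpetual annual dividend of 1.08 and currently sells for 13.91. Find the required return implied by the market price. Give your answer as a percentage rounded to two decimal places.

7.76%

P = C/r ⇒ r = C/P = 1.08/13.91 = 0.077642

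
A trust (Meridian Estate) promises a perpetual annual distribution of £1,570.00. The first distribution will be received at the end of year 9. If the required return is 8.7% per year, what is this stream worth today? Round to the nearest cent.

Value at end of year 8: C / r = £1,570.00 / 0.087 = £18,045.9770
Discount to today: PV = £18,045.9770 / (1 + 0.087)^8 = £18,045.9770 / 1.949110 = £9,258.57

£9258.57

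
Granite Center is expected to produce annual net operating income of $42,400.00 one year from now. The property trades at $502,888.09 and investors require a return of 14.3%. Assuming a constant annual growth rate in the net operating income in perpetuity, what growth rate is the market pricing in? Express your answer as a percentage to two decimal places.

5.87%

P = D₁/(r−g) ⇒ g = r − D₁/P = 0.143 − $42,400.00/$502,888.09 = 0.058687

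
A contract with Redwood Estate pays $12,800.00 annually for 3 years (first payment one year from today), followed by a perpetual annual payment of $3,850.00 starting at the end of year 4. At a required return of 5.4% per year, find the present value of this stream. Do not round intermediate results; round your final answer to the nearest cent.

PV of 3-year annuity: $12,800.00 × [1 − (1+0.054)^−3] / 0.054 = 34597.94667
Perpetuity value at year 3: $3,850.00 / 0.054 = 71296.29630
PV of perpetuity: 71296.29630 / (1+0.054)^3 = 60889.88265
Total PV = 34597.94667 + 60889.88265 = 95487.82932

$95487.83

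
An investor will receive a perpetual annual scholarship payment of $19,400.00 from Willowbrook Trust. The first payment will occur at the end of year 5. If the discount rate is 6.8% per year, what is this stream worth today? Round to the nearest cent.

$219284.44

Value at end of year 4: C / r = $19,400.00 / 0.068 = $285,294.1176
Discount to today: PV = $285,294.1176 / (1 + 0.068)^4 = $285,294.1176 / 1.301023 = $219,284.44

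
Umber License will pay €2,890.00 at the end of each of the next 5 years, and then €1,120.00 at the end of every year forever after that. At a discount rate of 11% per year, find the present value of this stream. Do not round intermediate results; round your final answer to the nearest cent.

€16723.56

PV of 5-year annuity: €2,890.00 × [1 − (1+0.11)^−5] / 0.11 = 10681.14238
Perpetuity value at year 5: €1,120.00 / 0.11 = 10181.81818
PV of perpetuity: 10181.81818 / (1+0.11)^5 = 6042.41352
Total PV = 10681.14238 + 6042.41352 = 16723.55590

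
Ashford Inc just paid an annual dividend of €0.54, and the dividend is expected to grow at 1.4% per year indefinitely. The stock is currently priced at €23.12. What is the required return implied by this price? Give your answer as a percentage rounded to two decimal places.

D₁ = €0.54 × 1.014 = €0.5476
P = D₁/(r − g) ⇒ r = D₁/P + g = €0.5476/€23.12 + 0.014 = 0.023683 + 0.014 = 0.037683

3.77%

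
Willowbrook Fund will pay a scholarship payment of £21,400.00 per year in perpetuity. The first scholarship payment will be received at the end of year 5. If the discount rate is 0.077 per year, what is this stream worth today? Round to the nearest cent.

£206566.66

Value at end of year 4: C / r = £21,400.00 / 0.077 = £277,922.0779
Discount to today: PV = £277,922.0779 / (1 + 0.077)^4 = £277,922.0779 / 1.345435 = £206,566.66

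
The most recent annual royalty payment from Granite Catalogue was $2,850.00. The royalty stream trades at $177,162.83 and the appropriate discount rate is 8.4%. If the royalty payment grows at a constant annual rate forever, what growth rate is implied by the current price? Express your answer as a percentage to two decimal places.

P = D₀(1+g)/(r−g) ⇒ P(r−g) = D₀(1+g) ⇒ g(P+D₀) = P·r − D₀
g = (P·r − D₀)/(P + D₀) = ($177,162.83×0.084 − $2,850.00) / ($177,162.83 + $2,850.00) = 0.066838

6.68%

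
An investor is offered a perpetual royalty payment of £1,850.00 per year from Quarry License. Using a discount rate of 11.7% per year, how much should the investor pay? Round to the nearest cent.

Level perpetuity: PV = C / r = £1,850.00 / 0.117 = £15,811.97

£15811.97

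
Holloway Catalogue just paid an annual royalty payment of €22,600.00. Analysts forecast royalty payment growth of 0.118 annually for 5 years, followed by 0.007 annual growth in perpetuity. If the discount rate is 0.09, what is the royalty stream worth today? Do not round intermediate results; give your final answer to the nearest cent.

€433281.67

D_1 = 25266.80000
D_2 = 28248.28240
D_3 = 31581.57972
D_4 = 35308.20613
D_5 = 39474.57445
Terminal value at year 5: TV = D_5×(1+g_2)/(r−g_2) = 39750.89648/0.083 = 478926.46356
P_0 = D_1/(1+r)^1 + D_2/(1+r)^2 + D_3/(1+r)^3 + D_4/(1+r)^4 + D_5/(1+r)^5 + TV/(1+r)^5
    = 23180.55046 + 23776.01414 + 24386.77414 + 25013.22338 + 25655.76490 + 311269.34039 = 433281.66741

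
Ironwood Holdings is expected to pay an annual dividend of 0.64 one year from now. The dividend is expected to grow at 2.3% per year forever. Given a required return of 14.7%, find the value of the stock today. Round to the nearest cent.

Growing perpetuity: P = D₁ / (r − g) = 0.6400 / (0.147 − 0.023) = 5.16

5.16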